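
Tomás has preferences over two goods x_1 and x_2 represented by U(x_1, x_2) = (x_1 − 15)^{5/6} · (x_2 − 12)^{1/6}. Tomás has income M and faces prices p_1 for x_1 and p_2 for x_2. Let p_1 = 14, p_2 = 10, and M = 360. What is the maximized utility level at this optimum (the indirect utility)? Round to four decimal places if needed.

This is Cobb-Douglas in (x_1−15, x_2−12): tangency gives 5/6·p_2·(x_2−12) = 1/6·p_1·(x_1−15).
After buying the subsistence bundle (15, 12), a share 5/6 of the remaining income goes to x_1: x_1* = 15 + 5/6·(M − 15p_1 − 12p_2)/p_1.
Discretionary income = 360 − 15·14 − 12·10 = 30; x_1* = 15 + 5/6·30/14 = 16.7857; x_2* = 12 + 1/6·30/10 = 12.5.
Utility at the optimum: U(16.7857, 12.5) = 1.4443.

V = 1.4443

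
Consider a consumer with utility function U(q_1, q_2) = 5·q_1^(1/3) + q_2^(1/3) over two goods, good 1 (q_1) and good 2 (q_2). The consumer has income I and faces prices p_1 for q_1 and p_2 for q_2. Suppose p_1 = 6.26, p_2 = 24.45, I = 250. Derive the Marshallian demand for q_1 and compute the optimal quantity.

MRS = MU_q_1/MU_q_2 = 5·(q_2/q_1)^(2/3). Set equal to p_1/p_2.
Hence q_2/q_1 = ((1/5)·p_1/p_2)^(1/(2/3)), i.e. raised to the 1.5 power.
With the ratio pinned down, the budget gives q_1* = I/(p_1 + p_2·(q_2/q_1)) and q_2* = (q_2/q_1)·q_1*.
Numerically q_2/q_1 = 0.011587, so q_1* = 250/(6.26 + 24.45·0.011587) = 38.2069.

q_1* = 38.2069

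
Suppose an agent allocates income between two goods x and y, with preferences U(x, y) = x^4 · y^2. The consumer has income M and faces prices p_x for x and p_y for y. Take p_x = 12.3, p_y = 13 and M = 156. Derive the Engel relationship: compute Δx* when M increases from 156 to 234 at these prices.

Δx* = 4.2276

At p_x=12.3, p_y=13, M=156: x* = 2/3·156/12.3 = 8.4553.
At M' = 234: x* = 12.6829. Change: 12.6829 − 8.4553 = 4.2276.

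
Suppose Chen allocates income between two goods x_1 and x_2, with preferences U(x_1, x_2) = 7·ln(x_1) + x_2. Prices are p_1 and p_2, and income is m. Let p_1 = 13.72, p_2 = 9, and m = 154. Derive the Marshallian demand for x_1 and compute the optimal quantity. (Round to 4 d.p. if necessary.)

MU_x_1 = 7/x_1, MU_x_2 = 1. Tangency: 7/x_1 = p_1/p_2.
So x_1*(p_1,p_2) = 7·p_2/p_1, independent of income; and x_2* = (m − 7·p_2)/p_2.
At the given prices: x_1* = 7·9/13.72 = 4.5918.

x_1* = 4.5918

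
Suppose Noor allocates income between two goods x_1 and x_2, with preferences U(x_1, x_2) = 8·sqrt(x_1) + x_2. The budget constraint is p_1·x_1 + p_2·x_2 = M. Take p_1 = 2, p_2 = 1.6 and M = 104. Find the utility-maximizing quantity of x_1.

MU_x_1 = 4/√x_1, MU_x_2 = 1. Tangency: 4/√x_1 = p_1/p_2.
Thus x_1* = (4·p_2/p_1)² — independent of M — with the rest of income spent on x_2.
Plugging in: x_1* = (4·1.6/2)² = 10.24.

x_1* = 10.24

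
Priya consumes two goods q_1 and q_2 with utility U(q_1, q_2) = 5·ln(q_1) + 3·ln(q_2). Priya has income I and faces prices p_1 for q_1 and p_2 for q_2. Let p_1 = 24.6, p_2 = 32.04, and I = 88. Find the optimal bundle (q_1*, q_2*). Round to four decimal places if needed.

q_1* = 2.2358, q_2* = 1.03

Tangency: MRS = (5/3)·q_2/q_1 = p_1/p_2.
So 5·p_2·q_2 = 3·p_1·q_1; combined with the budget, a share 0.625 of income goes to q_1.
Demand: q_1*(p_1,p_2,I) = 0.625·I/p_1 and q_2* = 0.375·I/p_2.
At p_1=24.6, p_2=32.04, I=88: q_1* = 0.625·88/24.6 = 2.2358, q_2* = 1.03.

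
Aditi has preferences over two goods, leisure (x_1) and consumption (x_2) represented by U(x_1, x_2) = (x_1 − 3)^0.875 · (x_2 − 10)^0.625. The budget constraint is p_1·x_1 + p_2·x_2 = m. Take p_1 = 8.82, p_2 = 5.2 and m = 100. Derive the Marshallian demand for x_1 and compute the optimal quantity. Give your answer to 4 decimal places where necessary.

x_1* = 4.4246

MRS = (7/5)·(x_2−10)/(x_1−3). Tangency with p_1/p_2 gives x_2−10 = (5/7)·(p_1/p_2)·(x_1−3).
Substituting into the budget: x_1* = 3 + 7/12·(m − 3·p_1 − 10·p_2)/p_1, and x_2* = 10 + 5/12·(…)/p_2.
Discretionary income = 100 − 3·8.82 − 10·5.2 = 21.54; x_1* = 3 + 7/12·21.54/8.82 = 4.4246.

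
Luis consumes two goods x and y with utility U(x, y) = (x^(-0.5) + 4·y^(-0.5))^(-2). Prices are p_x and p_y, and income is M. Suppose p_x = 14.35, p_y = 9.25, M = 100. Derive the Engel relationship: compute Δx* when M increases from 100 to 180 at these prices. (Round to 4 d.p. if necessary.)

Δx* = 1.7549

With the ratio pinned down, the budget gives x* = M/(p_x + p_y·(y/x)) and y* = (y/x)·x*.
Numerically y/x = 3.376863, so x* = 100/(14.35 + 9.25·3.376863) = 2.1937.
At M' = 180: x* = 3.9486. Change: 3.9486 − 2.1937 = 1.7549.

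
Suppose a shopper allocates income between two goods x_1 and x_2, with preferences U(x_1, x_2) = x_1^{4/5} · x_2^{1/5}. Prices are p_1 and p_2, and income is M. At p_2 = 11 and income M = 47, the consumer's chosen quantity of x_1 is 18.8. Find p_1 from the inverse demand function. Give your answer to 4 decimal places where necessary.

p_1 = 2

The MRS is 4·x_2/x_1. Set MRS = p_1/p_2.
So 0.8·p_2·x_2 = 0.2·p_1·x_1; combined with the budget, a share 0.8 of income goes to x_1.
Demand: x_1*(p_1,p_2,M) = 0.8·M/p_1 and x_2* = 0.2·M/p_2.
Set x_1* = 18.8 in the demand function and solve for p_1: p_1 = 2.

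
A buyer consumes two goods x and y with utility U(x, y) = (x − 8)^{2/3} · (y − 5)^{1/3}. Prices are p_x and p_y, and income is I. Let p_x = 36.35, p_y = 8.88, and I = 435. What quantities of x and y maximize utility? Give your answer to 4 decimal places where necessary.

x* = 9.8304, y* = 8.7462

This is Cobb-Douglas in (x−8, y−5): tangency gives 2/3·p_y·(y−5) = 1/3·p_x·(x−8).
Substituting into the budget: x* = 8 + 2/3·(I − 8·p_x − 5·p_y)/p_x, and y* = 5 + 1/3·(…)/p_y.
Discretionary income = 435 − 8·36.35 − 5·8.88 = 99.8; x* = 8 + 2/3·99.8/36.35 = 9.8304; y* = 5 + 1/3·99.8/8.88 = 8.7462.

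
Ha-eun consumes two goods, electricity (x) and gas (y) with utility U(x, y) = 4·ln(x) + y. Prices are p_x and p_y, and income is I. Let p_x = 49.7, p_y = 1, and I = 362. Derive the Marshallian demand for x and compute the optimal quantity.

x* = 0.0805

Set MRS = p_x/p_y: (4/x)/1 = p_x/p_y.
So x*(p_x,p_y) = 4·p_y/p_x, independent of income; and y* = (I − 4·p_y)/p_y.
At the given prices: x* = 4·1/49.7 = 0.0805.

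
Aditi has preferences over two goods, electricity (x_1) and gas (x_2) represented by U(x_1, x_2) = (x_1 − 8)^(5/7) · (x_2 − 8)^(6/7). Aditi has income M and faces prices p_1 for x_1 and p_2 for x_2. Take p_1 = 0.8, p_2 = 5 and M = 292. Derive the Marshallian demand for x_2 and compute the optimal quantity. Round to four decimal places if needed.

x_2* = 34.7927

Substituting into the budget: x_1* = 8 + 5/11·(M − 8·p_1 − 8·p_2)/p_1, and x_2* = 8 + 6/11·(…)/p_2.
Discretionary income = 292 − 8·0.8 − 8·5 = 245.6; x_2* = 8 + 6/11·245.6/5 = 34.7927.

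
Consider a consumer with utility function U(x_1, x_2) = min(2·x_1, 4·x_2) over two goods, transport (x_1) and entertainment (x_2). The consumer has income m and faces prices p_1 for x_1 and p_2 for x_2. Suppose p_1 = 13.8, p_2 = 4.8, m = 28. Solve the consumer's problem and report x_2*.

Leontief preferences: the optimum is at the kink where x_1/4 = x_2/2, i.e. x_2 = (1/2)·x_1.
Budget: p_1·x_1 + p_2·(1/2)·x_1 = m, so (4·p_1 + 2·p_2)·x_1 = 4·m.
Demand: x_1*(p_1,p_2,m) = 4·m/(4·p_1 + 2·p_2), x_2* = 2·m/(4·p_1 + 2·p_2).
Here 4·13.8 + 2·4.8 = 64.8, giving x_2* = 0.8642.

x_2* = 0.8642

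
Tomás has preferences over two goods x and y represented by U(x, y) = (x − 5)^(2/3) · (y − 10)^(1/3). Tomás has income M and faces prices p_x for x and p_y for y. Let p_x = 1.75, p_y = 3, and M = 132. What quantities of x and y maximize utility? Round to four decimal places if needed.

Let x' = x−5, y' = y−10. MRS = 2·y'/x' = p_x/p_y.
Substituting into the budget: x* = 5 + 2/3·(M − 5·p_x − 10·p_y)/p_x, and y* = 10 + 1/3·(…)/p_y.
Discretionary income = 132 − 5·1.75 − 10·3 = 93.25; x* = 5 + 2/3·93.25/1.75 = 40.5238; y* = 10 + 1/3·93.25/3 = 20.3611.

x* = 40.5238, y* = 20.3611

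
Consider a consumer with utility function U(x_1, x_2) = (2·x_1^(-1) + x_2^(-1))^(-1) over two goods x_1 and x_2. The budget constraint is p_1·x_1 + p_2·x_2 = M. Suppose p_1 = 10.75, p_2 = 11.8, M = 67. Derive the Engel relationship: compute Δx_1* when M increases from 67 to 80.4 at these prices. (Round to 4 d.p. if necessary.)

Δx_1* = 0.716

Numerically x_2/x_1 = 0.674914, so x_1* = 67/(10.75 + 11.8·0.674914) = 3.5802.
At M' = 80.4: x_1* = 4.2963. Change: 4.2963 − 3.5802 = 0.716.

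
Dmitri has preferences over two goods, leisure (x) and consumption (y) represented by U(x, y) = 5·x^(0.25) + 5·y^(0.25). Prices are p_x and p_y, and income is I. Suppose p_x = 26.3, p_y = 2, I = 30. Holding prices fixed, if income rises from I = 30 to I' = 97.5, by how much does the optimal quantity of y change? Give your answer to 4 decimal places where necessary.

Δy* = 23.7064

MU_x ∝ 5·x^(-0.75), MU_y ∝ 5·y^(-0.75), so MRS = (y/x)^(0.75) = p_x/p_y.
Solve for the ratio: y/x = [p_x/p_y]^(4/3).
Substitute y = (y/x)·x into the budget: x* = I/(p_x + p_y·(y/x)).
Numerically y/x = 31.03852, so x* = 30/(26.3 + 2·31.03852) = 0.3395 and y* = 31.03852·0.3395 = 10.5362.
At I' = 97.5: y* = 34.2426. Change: 34.2426 − 10.5362 = 23.7064.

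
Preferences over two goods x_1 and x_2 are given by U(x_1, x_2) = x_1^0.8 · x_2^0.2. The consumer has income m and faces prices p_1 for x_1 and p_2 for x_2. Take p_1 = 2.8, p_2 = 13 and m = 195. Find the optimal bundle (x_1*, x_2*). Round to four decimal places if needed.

x_1* = 55.7143, x_2* = 3

Tangency: MRS = 4·x_2/x_1 = p_1/p_2.
Rearranging, p_2·x_2 = (1/4)·p_1·x_1. Substituting into the budget gives p_1·x_1·(1 + (1/4)) = m.
Demand: x_1*(p_1,p_2,m) = 0.8·m/p_1 and x_2* = 0.2·m/p_2.
At p_1=2.8, p_2=13, m=195: x_1* = 0.8·195/2.8 = 55.7143, x_2* = 3.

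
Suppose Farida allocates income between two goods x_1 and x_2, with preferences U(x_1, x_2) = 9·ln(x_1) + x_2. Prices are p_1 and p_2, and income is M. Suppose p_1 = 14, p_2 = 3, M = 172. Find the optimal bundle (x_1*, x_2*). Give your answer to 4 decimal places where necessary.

MU_x_1 = 9/x_1, MU_x_2 = 1. Tangency: 9/x_1 = p_1/p_2.
So x_1*(p_1,p_2) = 9·p_2/p_1, independent of income; and x_2* = (M − 9·p_2)/p_2.
At the given prices: x_1* = 9·3/14 = 1.9286, and x_2* = 48.3333.

x_1* = 1.9286, x_2* = 48.3333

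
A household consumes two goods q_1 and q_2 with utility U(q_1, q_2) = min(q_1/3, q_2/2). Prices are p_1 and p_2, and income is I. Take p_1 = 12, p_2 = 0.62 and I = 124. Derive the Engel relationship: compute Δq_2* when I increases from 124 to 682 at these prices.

Δq_2* = 29.9678

Leontief preferences: the optimum is at the kink where q_1/3 = q_2/2, i.e. q_2 = (2/3)·q_1.
Budget: p_1·q_1 + p_2·(2/3)·q_1 = I, so (3·p_1 + 2·p_2)·q_1 = 3·I.
Demand: q_1*(p_1,p_2,I) = 3·I/(3·p_1 + 2·p_2), q_2* = 2·I/(3·p_1 + 2·p_2).
Here 3·12 + 2·0.62 = 37.24, giving q_2* = 6.6595.
At I' = 682: q_2* = 36.6273. Change: 36.6273 − 6.6595 = 29.9678.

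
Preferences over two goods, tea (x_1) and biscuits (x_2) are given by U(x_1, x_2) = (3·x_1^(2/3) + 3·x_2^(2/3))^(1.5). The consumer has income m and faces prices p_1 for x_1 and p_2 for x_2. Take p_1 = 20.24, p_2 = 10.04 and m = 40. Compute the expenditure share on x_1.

share on x_1 = 0.1975

Substitute x_2 = (x_2/x_1)·x_1 into the budget: x_1* = m/(p_1 + p_2·(x_2/x_1)).
Numerically x_2/x_1 = 8.192763, so x_1* = 40/(20.24 + 10.04·8.192763) = 0.3903 and x_2* = 8.192763·0.3903 = 3.1973.
Expenditure on x_1: 20.24·0.3903 = 7.8989; share = 0.1975.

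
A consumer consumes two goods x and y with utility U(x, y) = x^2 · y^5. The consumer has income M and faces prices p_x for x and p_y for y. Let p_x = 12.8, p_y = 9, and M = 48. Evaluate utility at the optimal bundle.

The MRS is (2/5)·y/x. Set MRS = p_x/p_y.
So 2·p_y·y = 5·p_x·x; combined with the budget, a share 2/7 of income goes to x.
Demand: x*(p_x,p_y,M) = 2/7·M/p_x and y* = 5/7·M/p_y.
At p_x=12.8, p_y=9, M=48: x* = 2/7·48/12.8 = 1.0714, y* = 3.8095.
Utility at the optimum: U(1.0714, 3.8095) = 921.043.

V = 921.043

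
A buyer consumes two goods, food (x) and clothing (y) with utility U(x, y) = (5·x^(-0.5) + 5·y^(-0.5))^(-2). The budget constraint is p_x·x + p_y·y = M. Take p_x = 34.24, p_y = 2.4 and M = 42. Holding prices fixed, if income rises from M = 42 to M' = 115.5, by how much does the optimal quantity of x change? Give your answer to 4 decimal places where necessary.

Δx* = 1.5199

Numerically y/x = 5.882316, so x* = 42/(34.24 + 2.4·5.882316) = 0.8685.
At M' = 115.5: x* = 2.3885. Change: 2.3885 − 0.8685 = 1.5199.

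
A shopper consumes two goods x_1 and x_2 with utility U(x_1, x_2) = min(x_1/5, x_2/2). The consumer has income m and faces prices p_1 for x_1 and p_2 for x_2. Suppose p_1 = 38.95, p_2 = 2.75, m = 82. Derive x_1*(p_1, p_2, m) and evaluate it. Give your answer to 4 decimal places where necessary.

x_1* = 2.0474

Leontief preferences: the optimum is at the kink where x_1/5 = x_2/2, i.e. x_2 = (2/5)·x_1.
Budget: p_1·x_1 + p_2·(2/5)·x_1 = m, so (5·p_1 + 2·p_2)·x_1 = 5·m.
Demand: x_1*(p_1,p_2,m) = 5·m/(5·p_1 + 2·p_2), x_2* = 2·m/(5·p_1 + 2·p_2).
Here 5·38.95 + 2·2.75 = 200.25, giving x_1* = 2.0474.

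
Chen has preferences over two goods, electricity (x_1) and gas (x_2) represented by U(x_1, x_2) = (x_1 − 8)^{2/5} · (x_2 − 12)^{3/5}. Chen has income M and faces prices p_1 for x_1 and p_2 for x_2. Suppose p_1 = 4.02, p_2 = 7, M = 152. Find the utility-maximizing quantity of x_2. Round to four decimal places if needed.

This is Cobb-Douglas in (x_1−8, x_2−12): tangency gives 0.4·p_2·(x_2−12) = 0.6·p_1·(x_1−8).
After buying the subsistence bundle (8, 12), a share 0.4 of the remaining income goes to x_1: x_1* = 8 + 0.4·(M − 8p_1 − 12p_2)/p_1.
Discretionary income = 152 − 8·4.02 − 12·7 = 35.84; x_2* = 12 + 0.6·35.84/7 = 15.072.

x_2* = 15.072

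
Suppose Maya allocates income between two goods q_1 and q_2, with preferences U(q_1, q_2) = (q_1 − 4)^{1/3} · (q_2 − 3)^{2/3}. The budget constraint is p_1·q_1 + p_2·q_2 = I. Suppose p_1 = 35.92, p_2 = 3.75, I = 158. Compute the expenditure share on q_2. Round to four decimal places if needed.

share on q_2 = 0.0842

Let q_1' = q_1−4, q_2' = q_2−3. MRS = (1/2)·q_2'/q_1' = p_1/p_2.
Substituting into the budget: q_1* = 4 + 1/3·(I − 4·p_1 − 3·p_2)/p_1, and q_2* = 3 + 2/3·(…)/p_2.
Discretionary income = 158 − 4·35.92 − 3·3.75 = 3.07; q_1* = 4 + 1/3·3.07/35.92 = 4.0285; q_2* = 3 + 2/3·3.07/3.75 = 3.5458.
Expenditure on q_2: 3.75·3.5458 = 13.2967; share = 0.0842.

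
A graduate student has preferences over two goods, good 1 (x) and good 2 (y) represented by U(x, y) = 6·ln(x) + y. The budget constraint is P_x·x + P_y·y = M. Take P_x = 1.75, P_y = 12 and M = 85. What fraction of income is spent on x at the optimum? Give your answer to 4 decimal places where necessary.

share on x = 0.8471

Set MRS = P_x/P_y: (6/x)/1 = P_x/P_y.
So x*(P_x,P_y) = 6·P_y/P_x, independent of income; and y* = (M − 6·P_y)/P_y.
At the given prices: x* = 6·12/1.75 = 41.1429, and y* = 1.0833.
Expenditure on x: 1.75·41.1429 = 72; share = 0.8471.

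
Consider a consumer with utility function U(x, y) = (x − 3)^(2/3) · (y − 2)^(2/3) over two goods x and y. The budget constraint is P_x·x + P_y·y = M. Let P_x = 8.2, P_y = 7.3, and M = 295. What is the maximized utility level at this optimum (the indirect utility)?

V = 42.1117

Discretionary income = 295 − 3·8.2 − 2·7.3 = 255.8; x* = 3 + 0.5·255.8/8.2 = 18.5976; y* = 2 + 0.5·255.8/7.3 = 19.5205.
Utility at the optimum: U(18.5976, 19.5205) = 42.1117.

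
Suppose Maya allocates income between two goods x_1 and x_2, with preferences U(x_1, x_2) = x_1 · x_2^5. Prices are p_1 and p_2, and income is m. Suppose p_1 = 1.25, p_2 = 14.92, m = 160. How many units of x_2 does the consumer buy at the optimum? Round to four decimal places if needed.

At p_1=1.25, p_2=14.92, m=160: x_2* = 5/6·160/14.92 = 8.9366.

x_2* = 8.9366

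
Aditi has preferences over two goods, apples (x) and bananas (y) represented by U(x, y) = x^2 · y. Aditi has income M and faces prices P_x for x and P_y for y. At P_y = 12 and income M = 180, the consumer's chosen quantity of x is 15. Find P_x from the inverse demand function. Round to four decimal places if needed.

MU_x/MU_y = (2·y)/(x); tangency sets this equal to P_x/P_y.
Rearranging, P_y·y = (1/2)·P_x·x. Substituting into the budget gives P_x·x·(1 + (1/2)) = M.
Demand: x*(P_x,P_y,M) = 2/3·M/P_x and y* = 1/3·M/P_y.
Set x* = 15 in the demand function and solve for P_x: P_x = 8.

P_x = 8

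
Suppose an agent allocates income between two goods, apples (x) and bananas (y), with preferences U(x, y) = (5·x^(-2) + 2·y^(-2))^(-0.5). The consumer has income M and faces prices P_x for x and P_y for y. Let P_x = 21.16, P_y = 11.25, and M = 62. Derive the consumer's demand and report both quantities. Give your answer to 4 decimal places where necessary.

x* = 1.975, y* = 1.7963

From the CES first-order condition, (5/2)·(y/x)^(3) = P_x/P_y.
Hence y/x = ((2/5)·P_x/P_y)^(1/(3)), i.e. raised to the 1/3 power.
With the ratio pinned down, the budget gives x* = M/(P_x + P_y·(y/x)) and y* = (y/x)·x*.
Numerically y/x = 0.90951, so x* = 62/(21.16 + 11.25·0.90951) = 1.975 and y* = 0.90951·1.975 = 1.7963.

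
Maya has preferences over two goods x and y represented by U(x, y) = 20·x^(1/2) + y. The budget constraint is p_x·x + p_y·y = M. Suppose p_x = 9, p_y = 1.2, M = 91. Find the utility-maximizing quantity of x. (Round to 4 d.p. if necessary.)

x* = 1.7778

Solve: √x = 10·p_y/p_x, so x*(p_x,p_y) = (10·p_y/p_x)², and y* = (M − p_x·x*)/p_y.
Plugging in: x* = (10·1.2/9)² = 1.7778.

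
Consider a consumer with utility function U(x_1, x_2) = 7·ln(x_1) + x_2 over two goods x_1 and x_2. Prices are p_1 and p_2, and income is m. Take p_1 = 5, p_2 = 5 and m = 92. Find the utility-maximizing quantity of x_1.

Set MRS = p_1/p_2: (7/x_1)/1 = p_1/p_2.
So x_1*(p_1,p_2) = 7·p_2/p_1, independent of income; and x_2* = (m − 7·p_2)/p_2.
At the given prices: x_1* = 7·5/5 = 7.

x_1* = 7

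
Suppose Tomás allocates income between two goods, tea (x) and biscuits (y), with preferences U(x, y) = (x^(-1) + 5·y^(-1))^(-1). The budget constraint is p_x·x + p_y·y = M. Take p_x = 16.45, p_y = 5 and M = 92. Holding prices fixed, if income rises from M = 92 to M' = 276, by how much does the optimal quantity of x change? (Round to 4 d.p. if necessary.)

Δx* = 5.0096

MU_x ∝ x^(-2), MU_y ∝ 5·y^(-2), so MRS = (1/5)·(y/x)^(2) = p_x/p_y.
Hence y/x = (5·p_x/p_y)^(1/(2)), i.e. raised to the 0.5 power.
Substitute y = (y/x)·x into the budget: x* = M/(p_x + p_y·(y/x)).
Numerically y/x = 4.05586, so x* = 92/(16.45 + 5·4.05586) = 2.5048.
At M' = 276: x* = 7.5144. Change: 7.5144 − 2.5048 = 5.0096.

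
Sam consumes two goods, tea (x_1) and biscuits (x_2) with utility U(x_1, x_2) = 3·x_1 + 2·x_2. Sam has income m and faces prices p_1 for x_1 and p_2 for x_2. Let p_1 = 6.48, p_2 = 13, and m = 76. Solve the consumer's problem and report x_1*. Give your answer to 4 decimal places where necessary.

x_1 gives more utility per dollar, so spend all income on x_1: x_1* = m/p_1, x_2* = 0.
Numerically: x_1* = 11.7284, x_2* = 0.

x_1* = 11.7284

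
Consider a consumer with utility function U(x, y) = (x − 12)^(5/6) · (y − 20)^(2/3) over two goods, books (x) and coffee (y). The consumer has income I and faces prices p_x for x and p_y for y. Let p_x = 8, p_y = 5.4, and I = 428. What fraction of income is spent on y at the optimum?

share on y = 0.4849

MRS = (5/4)·(y−20)/(x−12). Tangency with p_x/p_y gives y−20 = (4/5)·(p_x/p_y)·(x−12).
After buying the subsistence bundle (12, 20), a share 5/9 of the remaining income goes to x: x* = 12 + 5/9·(I − 12p_x − 20p_y)/p_x.
Discretionary income = 428 − 12·8 − 20·5.4 = 224; x* = 12 + 5/9·224/8 = 27.5556; y* = 20 + 4/9·224/5.4 = 38.4362.
Expenditure on y: 5.4·38.4362 = 207.5556; share = 0.4849.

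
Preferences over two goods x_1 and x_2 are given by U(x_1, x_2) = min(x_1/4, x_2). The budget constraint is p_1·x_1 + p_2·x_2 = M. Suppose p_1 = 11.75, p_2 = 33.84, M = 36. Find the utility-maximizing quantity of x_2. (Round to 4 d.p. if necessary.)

x_2* = 0.4453

Leontief preferences: the optimum is at the kink where x_1/4 = x_2/1, i.e. x_2 = (1/4)·x_1.
Budget: p_1·x_1 + p_2·(1/4)·x_1 = M, so (4·p_1 + p_2)·x_1 = 4·M.
Demand: x_1*(p_1,p_2,M) = 4·M/(4·p_1 + p_2), x_2* = M/(4·p_1 + p_2).
Here 4·11.75 + 33.84 = 80.84, giving x_2* = 0.4453.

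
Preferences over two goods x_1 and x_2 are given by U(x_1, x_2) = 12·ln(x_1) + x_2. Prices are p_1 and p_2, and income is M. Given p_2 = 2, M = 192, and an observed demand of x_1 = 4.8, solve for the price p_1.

Set MRS = p_1/p_2: (12/x_1)/1 = p_1/p_2.
So x_1*(p_1,p_2) = 12·p_2/p_1, independent of income; and x_2* = (M − 12·p_2)/p_2.
Set x_1* = 4.8 in the demand function and solve for p_1: p_1 = 5.

p_1 = 5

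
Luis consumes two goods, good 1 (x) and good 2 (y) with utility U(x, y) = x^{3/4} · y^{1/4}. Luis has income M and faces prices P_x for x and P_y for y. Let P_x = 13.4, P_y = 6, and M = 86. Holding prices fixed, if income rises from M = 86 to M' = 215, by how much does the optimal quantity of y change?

The MRS is 3·y/x. Set MRS = P_x/P_y.
So 0.75·P_y·y = 0.25·P_x·x; combined with the budget, a share 0.75 of income goes to x.
Demand: x*(P_x,P_y,M) = 0.75·M/P_x and y* = 0.25·M/P_y.
At P_x=13.4, P_y=6, M=86: y* = 0.25·86/6 = 3.5833.
At M' = 215: y* = 8.9583. Change: 8.9583 − 3.5833 = 5.375.

Δy* = 5.375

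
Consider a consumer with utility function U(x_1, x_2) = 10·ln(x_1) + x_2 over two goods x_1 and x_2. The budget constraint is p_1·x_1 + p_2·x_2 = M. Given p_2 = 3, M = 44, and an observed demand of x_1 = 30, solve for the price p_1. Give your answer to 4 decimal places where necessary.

MU_x_1 = 10/x_1, MU_x_2 = 1. Tangency: 10/x_1 = p_1/p_2.
So x_1*(p_1,p_2) = 10·p_2/p_1, independent of income; and x_2* = (M − 10·p_2)/p_2.
Set x_1* = 30 in the demand function and solve for p_1: p_1 = 1.

p_1 = 1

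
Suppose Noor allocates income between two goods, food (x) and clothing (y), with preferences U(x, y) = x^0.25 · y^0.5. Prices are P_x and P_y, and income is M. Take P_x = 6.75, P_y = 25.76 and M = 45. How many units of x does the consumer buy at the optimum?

The MRS is (1/2)·y/x. Set MRS = P_x/P_y.
So 0.25·P_y·y = 0.5·P_x·x; combined with the budget, a share 1/3 of income goes to x.
Demand: x*(P_x,P_y,M) = 1/3·M/P_x and y* = 2/3·M/P_y.
At P_x=6.75, P_y=25.76, M=45: x* = 1/3·45/6.75 = 2.2222.

x* = 2.2222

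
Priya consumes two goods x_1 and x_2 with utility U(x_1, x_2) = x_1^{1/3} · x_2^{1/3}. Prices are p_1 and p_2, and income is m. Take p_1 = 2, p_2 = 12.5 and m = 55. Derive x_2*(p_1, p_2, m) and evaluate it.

Demand: x_1*(p_1,p_2,m) = 0.5·m/p_1 and x_2* = 0.5·m/p_2.
At p_1=2, p_2=12.5, m=55: x_2* = 0.5·55/12.5 = 2.2.

x_2* = 2.2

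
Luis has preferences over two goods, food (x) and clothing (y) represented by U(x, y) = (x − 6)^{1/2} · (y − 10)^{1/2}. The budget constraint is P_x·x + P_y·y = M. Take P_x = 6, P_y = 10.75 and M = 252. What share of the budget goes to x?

Substituting into the budget: x* = 6 + 0.5·(M − 6·P_x − 10·P_y)/P_x, and y* = 10 + 0.5·(…)/P_y.
Discretionary income = 252 − 6·6 − 10·10.75 = 108.5; x* = 6 + 0.5·108.5/6 = 15.0417; y* = 10 + 0.5·108.5/10.75 = 15.0465.
Expenditure on x: 6·15.0417 = 90.25; share = 0.3581.

share on x = 0.3581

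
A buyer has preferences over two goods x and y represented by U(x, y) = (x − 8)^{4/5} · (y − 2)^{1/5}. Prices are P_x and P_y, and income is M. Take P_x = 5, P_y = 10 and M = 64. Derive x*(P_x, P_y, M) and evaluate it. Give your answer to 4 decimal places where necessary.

x* = 8.64

MRS = 4·(y−2)/(x−8). Tangency with P_x/P_y gives y−2 = (1/4)·(P_x/P_y)·(x−8).
Substituting into the budget: x* = 8 + 0.8·(M − 8·P_x − 2·P_y)/P_x, and y* = 2 + 0.2·(…)/P_y.
Discretionary income = 64 − 8·5 − 2·10 = 4; x* = 8 + 0.8·4/5 = 8.64.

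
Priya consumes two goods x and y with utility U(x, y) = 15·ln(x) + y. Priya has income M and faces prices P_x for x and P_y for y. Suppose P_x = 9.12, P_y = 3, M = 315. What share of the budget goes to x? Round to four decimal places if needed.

share on x = 0.1429

At the given prices: x* = 15·3/9.12 = 4.9342, and y* = 90.
Expenditure on x: 9.12·4.9342 = 45; share = 0.1429.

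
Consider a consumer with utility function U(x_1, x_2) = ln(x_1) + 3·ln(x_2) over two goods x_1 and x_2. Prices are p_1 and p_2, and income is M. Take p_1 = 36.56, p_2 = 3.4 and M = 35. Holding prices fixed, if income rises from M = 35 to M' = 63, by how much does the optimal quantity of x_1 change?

Δx_1* = 0.1915

MU_x_1/MU_x_2 = (x_2)/(3·x_1); tangency sets this equal to p_1/p_2.
So p_2·x_2 = 3·p_1·x_1; combined with the budget, a share 0.25 of income goes to x_1.
Demand: x_1*(p_1,p_2,M) = 0.25·M/p_1 and x_2* = 0.75·M/p_2.
At p_1=36.56, p_2=3.4, M=35: x_1* = 0.25·35/36.56 = 0.2393.
At M' = 63: x_1* = 0.4308. Change: 0.4308 − 0.2393 = 0.1915.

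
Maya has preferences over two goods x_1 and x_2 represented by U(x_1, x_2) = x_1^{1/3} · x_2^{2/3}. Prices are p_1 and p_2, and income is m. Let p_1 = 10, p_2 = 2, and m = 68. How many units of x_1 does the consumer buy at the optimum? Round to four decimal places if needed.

The MRS is (1/2)·x_2/x_1. Set MRS = p_1/p_2.
Rearranging, p_2·x_2 = 2·p_1·x_1. Substituting into the budget gives p_1·x_1·(1 + 2) = m.
Demand: x_1*(p_1,p_2,m) = 1/3·m/p_1 and x_2* = 2/3·m/p_2.
At p_1=10, p_2=2, m=68: x_1* = 1/3·68/10 = 2.2667.

x_1* = 2.2667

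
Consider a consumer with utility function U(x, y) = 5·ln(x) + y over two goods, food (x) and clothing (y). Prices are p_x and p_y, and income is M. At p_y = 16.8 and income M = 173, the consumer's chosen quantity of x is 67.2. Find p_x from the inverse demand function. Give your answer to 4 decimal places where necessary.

Set MRS = p_x/p_y: (5/x)/1 = p_x/p_y.
So x*(p_x,p_y) = 5·p_y/p_x, independent of income; and y* = (M − 5·p_y)/p_y.
Set x* = 67.2 in the demand function and solve for p_x: p_x = 1.25.

p_x = 1.25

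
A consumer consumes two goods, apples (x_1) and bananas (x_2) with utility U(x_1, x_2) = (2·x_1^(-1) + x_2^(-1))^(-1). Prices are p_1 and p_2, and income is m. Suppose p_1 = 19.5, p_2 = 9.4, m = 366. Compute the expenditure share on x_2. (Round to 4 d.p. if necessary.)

share on x_2 = 0.3293

From the CES first-order condition, 2·(x_2/x_1)^(2) = p_1/p_2.
Hence x_2/x_1 = ((1/2)·p_1/p_2)^(1/(2)), i.e. raised to the 0.5 power.
Substitute x_2 = (x_2/x_1)·x_1 into the budget: x_1* = m/(p_1 + p_2·(x_2/x_1)).
Numerically x_2/x_1 = 1.018447, so x_1* = 366/(19.5 + 9.4·1.018447) = 12.5888 and x_2* = 1.018447·12.5888 = 12.8211.
Expenditure on x_2: 9.4·12.8211 = 120.5179; share = 0.3293.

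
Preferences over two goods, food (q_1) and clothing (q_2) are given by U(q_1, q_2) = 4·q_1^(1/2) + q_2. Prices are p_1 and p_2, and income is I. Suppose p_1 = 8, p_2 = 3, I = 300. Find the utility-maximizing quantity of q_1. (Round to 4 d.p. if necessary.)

q_1* = 0.5625

MU_q_1 = 2/√q_1, MU_q_2 = 1. Tangency: 2/√q_1 = p_1/p_2.
Thus q_1* = (2·p_2/p_1)² — independent of I — with the rest of income spent on q_2.
Plugging in: q_1* = (2·3/8)² = 0.5625.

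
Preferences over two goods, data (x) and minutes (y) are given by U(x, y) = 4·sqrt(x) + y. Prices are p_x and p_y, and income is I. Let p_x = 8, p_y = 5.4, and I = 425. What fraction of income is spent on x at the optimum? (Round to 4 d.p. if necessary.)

MU_x = 2/√x, MU_y = 1. Tangency: 2/√x = p_x/p_y.
Solve: √x = 2·p_y/p_x, so x*(p_x,p_y) = (2·p_y/p_x)², and y* = (I − p_x·x*)/p_y.
Plugging in: x* = (2·5.4/8)² = 1.8225, y* = 76.0037.
Expenditure on x: 8·1.8225 = 14.58; share = 0.0343.

share on x = 0.0343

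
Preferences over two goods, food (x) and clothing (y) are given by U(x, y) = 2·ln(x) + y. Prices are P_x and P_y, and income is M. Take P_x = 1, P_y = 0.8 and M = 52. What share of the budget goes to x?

Set MRS = P_x/P_y: (2/x)/1 = P_x/P_y.
So x*(P_x,P_y) = 2·P_y/P_x, independent of income; and y* = (M − 2·P_y)/P_y.
At the given prices: x* = 2·0.8/1 = 1.6, and y* = 63.
Expenditure on x: 1·1.6 = 1.6; share = 0.0308.

share on x = 0.0308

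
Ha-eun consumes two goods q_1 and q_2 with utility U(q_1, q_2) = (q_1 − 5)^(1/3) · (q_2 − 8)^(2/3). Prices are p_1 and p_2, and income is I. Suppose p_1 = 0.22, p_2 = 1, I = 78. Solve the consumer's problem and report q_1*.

q_1* = 109.3939

This is Cobb-Douglas in (q_1−5, q_2−8): tangency gives 1/3·p_2·(q_2−8) = 2/3·p_1·(q_1−5).
After buying the subsistence bundle (5, 8), a share 1/3 of the remaining income goes to q_1: q_1* = 5 + 1/3·(I − 5p_1 − 8p_2)/p_1.
Discretionary income = 78 − 5·0.22 − 8·1 = 68.9; q_1* = 5 + 1/3·68.9/0.22 = 109.3939.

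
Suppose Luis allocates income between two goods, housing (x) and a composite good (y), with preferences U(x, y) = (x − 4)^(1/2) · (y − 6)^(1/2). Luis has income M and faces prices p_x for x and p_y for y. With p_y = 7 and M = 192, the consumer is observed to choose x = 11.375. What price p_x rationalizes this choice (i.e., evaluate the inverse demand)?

p_x = 8

Let x' = x−4, y' = y−6. MRS = y'/x' = p_x/p_y.
After buying the subsistence bundle (4, 6), a share 0.5 of the remaining income goes to x: x* = 4 + 0.5·(M − 4p_x − 6p_y)/p_x.
Set x* = 11.375 in the demand function and solve for p_x: p_x = 8.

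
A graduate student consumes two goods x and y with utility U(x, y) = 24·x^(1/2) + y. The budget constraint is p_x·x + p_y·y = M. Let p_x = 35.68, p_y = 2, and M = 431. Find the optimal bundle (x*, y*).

x* = 0.4525, y* = 207.4283

Utility is quasi-linear in y; the FOC for x is 12/√x = p_x/p_y.
Solve: √x = 12·p_y/p_x, so x*(p_x,p_y) = (12·p_y/p_x)², and y* = (M − p_x·x*)/p_y.
Plugging in: x* = (12·2/35.68)² = 0.4525, y* = 207.4283.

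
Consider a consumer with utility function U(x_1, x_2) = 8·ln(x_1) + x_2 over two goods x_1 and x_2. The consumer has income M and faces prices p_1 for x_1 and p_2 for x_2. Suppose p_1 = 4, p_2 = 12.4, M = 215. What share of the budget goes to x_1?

So x_1*(p_1,p_2) = 8·p_2/p_1, independent of income; and x_2* = (M − 8·p_2)/p_2.
At the given prices: x_1* = 8·12.4/4 = 24.8, and x_2* = 9.3387.
Expenditure on x_1: 4·24.8 = 99.2; share = 0.4614.

share on x_1 = 0.4614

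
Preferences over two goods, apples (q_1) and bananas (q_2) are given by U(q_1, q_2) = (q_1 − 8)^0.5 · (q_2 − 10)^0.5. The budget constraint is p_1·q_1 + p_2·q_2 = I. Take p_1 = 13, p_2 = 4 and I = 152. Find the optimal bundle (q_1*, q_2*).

This is Cobb-Douglas in (q_1−8, q_2−10): tangency gives 0.5·p_2·(q_2−10) = 0.5·p_1·(q_1−8).
After buying the subsistence bundle (8, 10), a share 0.5 of the remaining income goes to q_1: q_1* = 8 + 0.5·(I − 8p_1 − 10p_2)/p_1.
Discretionary income = 152 − 8·13 − 10·4 = 8; q_1* = 8 + 0.5·8/13 = 8.3077; q_2* = 10 + 0.5·8/4 = 11.

q_1* = 8.3077, q_2* = 11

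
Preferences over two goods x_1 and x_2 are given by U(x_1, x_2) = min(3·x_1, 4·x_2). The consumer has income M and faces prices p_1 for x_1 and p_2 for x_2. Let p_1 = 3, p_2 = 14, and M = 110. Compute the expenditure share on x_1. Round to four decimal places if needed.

share on x_1 = 0.2222

With perfect complements, no substitution: consume in ratio x_1:x_2 = 4:3.
Budget: p_1·x_1 + p_2·(3/4)·x_1 = M, so (4·p_1 + 3·p_2)·x_1 = 4·M.
Demand: x_1*(p_1,p_2,M) = 4·M/(4·p_1 + 3·p_2), x_2* = 3·M/(4·p_1 + 3·p_2).
Here 4·3 + 3·14 = 54, giving x_1* = 8.1481 and x_2* = 6.1111.
Expenditure on x_1: 3·8.1481 = 24.4444; share = 0.2222.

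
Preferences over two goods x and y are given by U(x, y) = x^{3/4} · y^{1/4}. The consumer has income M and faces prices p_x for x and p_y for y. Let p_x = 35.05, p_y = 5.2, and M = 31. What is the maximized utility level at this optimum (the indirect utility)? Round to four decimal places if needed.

V = 0.8121

MU_x/MU_y = (0.75·y)/(0.25·x); tangency sets this equal to p_x/p_y.
Rearranging, p_y·y = (1/3)·p_x·x. Substituting into the budget gives p_x·x·(1 + (1/3)) = M.
Demand: x*(p_x,p_y,M) = 0.75·M/p_x and y* = 0.25·M/p_y.
At p_x=35.05, p_y=5.2, M=31: x* = 0.75·31/35.05 = 0.6633, y* = 1.4904.
Utility at the optimum: U(0.6633, 1.4904) = 0.8121.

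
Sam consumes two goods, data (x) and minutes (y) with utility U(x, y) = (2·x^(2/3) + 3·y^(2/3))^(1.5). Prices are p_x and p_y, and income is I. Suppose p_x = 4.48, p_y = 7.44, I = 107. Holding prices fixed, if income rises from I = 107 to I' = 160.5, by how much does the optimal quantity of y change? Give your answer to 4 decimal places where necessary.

MU_x ∝ 2·x^(-1/3), MU_y ∝ 3·y^(-1/3), so MRS = (2/3)·(y/x)^(1/3) = p_x/p_y.
Solve for the ratio: y/x = [(3/2)·p_x/p_y]^(3).
With the ratio pinned down, the budget gives x* = I/(p_x + p_y·(y/x)) and y* = (y/x)·x*.
Numerically y/x = 0.736867, so x* = 107/(4.48 + 7.44·0.736867) = 10.7405 and y* = 0.736867·10.7405 = 7.9143.
At I' = 160.5: y* = 11.8715. Change: 11.8715 − 7.9143 = 3.9572.

Δy* = 3.9572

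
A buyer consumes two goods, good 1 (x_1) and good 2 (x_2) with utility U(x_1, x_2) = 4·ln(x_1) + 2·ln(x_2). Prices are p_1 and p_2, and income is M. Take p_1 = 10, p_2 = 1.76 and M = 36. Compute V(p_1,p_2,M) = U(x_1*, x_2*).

MU_x_1/MU_x_2 = (4·x_2)/(2·x_1); tangency sets this equal to p_1/p_2.
Rearranging, p_2·x_2 = (1/2)·p_1·x_1. Substituting into the budget gives p_1·x_1·(1 + (1/2)) = M.
Demand: x_1*(p_1,p_2,M) = 2/3·M/p_1 and x_2* = 1/3·M/p_2.
At p_1=10, p_2=1.76, M=36: x_1* = 2/3·36/10 = 2.4, x_2* = 6.8182.
Utility at the optimum: U(2.4, 6.8182) = 7.3411.

V = 7.3411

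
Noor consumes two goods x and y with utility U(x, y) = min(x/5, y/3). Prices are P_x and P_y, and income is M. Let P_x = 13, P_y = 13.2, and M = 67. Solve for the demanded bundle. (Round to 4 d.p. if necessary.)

With perfect complements, no substitution: consume in ratio x:y = 5:3.
Budget: P_x·x + P_y·(3/5)·x = M, so (5·P_x + 3·P_y)·x = 5·M.
Demand: x*(P_x,P_y,M) = 5·M/(5·P_x + 3·P_y), y* = 3·M/(5·P_x + 3·P_y).
Here 5·13 + 3·13.2 = 104.6, giving x* = 3.2027 and y* = 1.9216.

x* = 3.2027, y* = 1.9216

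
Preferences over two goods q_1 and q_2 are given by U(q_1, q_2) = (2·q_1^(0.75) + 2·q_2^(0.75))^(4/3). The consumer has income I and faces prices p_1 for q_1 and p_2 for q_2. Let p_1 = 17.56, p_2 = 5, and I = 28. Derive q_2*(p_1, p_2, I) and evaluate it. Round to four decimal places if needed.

q_2* = 5.4736

Numerically q_2/q_1 = 152.131108, so q_1* = 28/(17.56 + 5·152.131108) = 0.036 and q_2* = 152.131108·0.036 = 5.4736.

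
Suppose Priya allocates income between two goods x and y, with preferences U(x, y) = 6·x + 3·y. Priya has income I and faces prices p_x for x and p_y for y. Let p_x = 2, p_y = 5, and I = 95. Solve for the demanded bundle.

x* = 47.5, y* = 0

Perfect substitutes: compare marginal utility per dollar. 6/p_x vs 3/p_y → 3 vs 0.6.
x gives more utility per dollar, so spend all income on x: x* = I/p_x, y* = 0.
Numerically: x* = 47.5, y* = 0.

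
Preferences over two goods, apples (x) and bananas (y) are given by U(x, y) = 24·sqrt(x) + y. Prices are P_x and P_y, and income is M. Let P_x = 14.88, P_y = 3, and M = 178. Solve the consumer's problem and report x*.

x* = 5.8533

Solve: √x = 12·P_y/P_x, so x*(P_x,P_y) = (12·P_y/P_x)², and y* = (M − P_x·x*)/P_y.
Plugging in: x* = (12·3/14.88)² = 5.8533.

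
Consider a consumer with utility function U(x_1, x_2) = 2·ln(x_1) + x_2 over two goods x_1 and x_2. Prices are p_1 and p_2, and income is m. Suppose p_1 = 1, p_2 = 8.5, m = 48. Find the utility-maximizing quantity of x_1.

x_1* = 17

Set MRS = p_1/p_2: (2/x_1)/1 = p_1/p_2.
So x_1*(p_1,p_2) = 2·p_2/p_1, independent of income; and x_2* = (m − 2·p_2)/p_2.
At the given prices: x_1* = 2·8.5/1 = 17.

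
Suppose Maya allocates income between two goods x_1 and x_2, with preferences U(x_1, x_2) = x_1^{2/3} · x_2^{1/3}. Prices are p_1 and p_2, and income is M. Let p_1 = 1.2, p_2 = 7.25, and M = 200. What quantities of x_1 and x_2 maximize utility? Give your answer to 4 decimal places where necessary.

x_1* = 111.1111, x_2* = 9.1954

Demand: x_1*(p_1,p_2,M) = 2/3·M/p_1 and x_2* = 1/3·M/p_2.
At p_1=1.2, p_2=7.25, M=200: x_1* = 2/3·200/1.2 = 111.1111, x_2* = 9.1954.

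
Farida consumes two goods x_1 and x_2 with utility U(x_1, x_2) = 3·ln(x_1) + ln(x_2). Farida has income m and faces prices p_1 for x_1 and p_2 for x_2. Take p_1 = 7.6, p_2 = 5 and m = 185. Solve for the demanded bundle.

x_1* = 18.2566, x_2* = 9.25

Tangency: MRS = 3·x_2/x_1 = p_1/p_2.
So 3·p_2·x_2 = p_1·x_1; combined with the budget, a share 0.75 of income goes to x_1.
Demand: x_1*(p_1,p_2,m) = 0.75·m/p_1 and x_2* = 0.25·m/p_2.
At p_1=7.6, p_2=5, m=185: x_1* = 0.75·185/7.6 = 18.2566, x_2* = 9.25.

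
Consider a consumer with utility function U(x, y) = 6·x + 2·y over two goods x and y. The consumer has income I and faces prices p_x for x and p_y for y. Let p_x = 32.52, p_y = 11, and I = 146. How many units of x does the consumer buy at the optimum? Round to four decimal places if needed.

Perfect substitutes: compare marginal utility per dollar. 6/p_x vs 2/p_y → 0.1845 vs 0.1818.
x gives more utility per dollar, so spend all income on x: x* = I/p_x, y* = 0.
Numerically: x* = 4.4895, y* = 0.

x* = 4.4895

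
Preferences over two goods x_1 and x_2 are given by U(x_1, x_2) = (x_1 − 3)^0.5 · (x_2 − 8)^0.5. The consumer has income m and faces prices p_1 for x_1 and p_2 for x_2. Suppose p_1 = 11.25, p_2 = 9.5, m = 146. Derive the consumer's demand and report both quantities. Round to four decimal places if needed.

Discretionary income = 146 − 3·11.25 − 8·9.5 = 36.25; x_1* = 3 + 0.5·36.25/11.25 = 4.6111; x_2* = 8 + 0.5·36.25/9.5 = 9.9079.

x_1* = 4.6111, x_2* = 9.9079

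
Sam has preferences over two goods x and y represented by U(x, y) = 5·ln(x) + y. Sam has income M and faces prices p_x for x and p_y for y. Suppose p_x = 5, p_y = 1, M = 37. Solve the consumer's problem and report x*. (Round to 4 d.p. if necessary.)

Set MRS = p_x/p_y: (5/x)/1 = p_x/p_y.
So x*(p_x,p_y) = 5·p_y/p_x, independent of income; and y* = (M − 5·p_y)/p_y.
At the given prices: x* = 5·1/5 = 1.

x* = 1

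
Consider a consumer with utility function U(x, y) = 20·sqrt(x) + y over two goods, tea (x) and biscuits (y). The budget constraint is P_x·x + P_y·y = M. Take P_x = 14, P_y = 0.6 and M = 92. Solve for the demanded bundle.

x* = 0.1837, y* = 149.0476

Solve: √x = 10·P_y/P_x, so x*(P_x,P_y) = (10·P_y/P_x)², and y* = (M − P_x·x*)/P_y.
Plugging in: x* = (10·0.6/14)² = 0.1837, y* = 149.0476.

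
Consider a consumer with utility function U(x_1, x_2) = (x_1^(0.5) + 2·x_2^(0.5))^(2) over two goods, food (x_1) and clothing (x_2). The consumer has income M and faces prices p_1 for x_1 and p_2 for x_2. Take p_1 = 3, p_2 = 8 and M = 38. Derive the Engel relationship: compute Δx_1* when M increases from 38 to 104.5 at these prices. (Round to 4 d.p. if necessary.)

Δx_1* = 8.8667

MRS = MU_x_1/MU_x_2 = (1/2)·(x_2/x_1)^(0.5). Set equal to p_1/p_2.
Solve for the ratio: x_2/x_1 = [2·p_1/p_2]^(2).
With the ratio pinned down, the budget gives x_1* = M/(p_1 + p_2·(x_2/x_1)) and x_2* = (x_2/x_1)·x_1*.
Numerically x_2/x_1 = 0.5625, so x_1* = 38/(3 + 8·0.5625) = 5.0667.
At M' = 104.5: x_1* = 13.9333. Change: 13.9333 − 5.0667 = 8.8667.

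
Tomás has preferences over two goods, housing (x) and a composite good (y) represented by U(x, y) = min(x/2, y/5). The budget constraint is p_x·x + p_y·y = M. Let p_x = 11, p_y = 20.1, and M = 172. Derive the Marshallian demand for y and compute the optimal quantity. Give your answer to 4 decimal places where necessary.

y* = 7.0204

With perfect complements, no substitution: consume in ratio x:y = 2:5.
Budget: p_x·x + p_y·(5/2)·x = M, so (2·p_x + 5·p_y)·x = 2·M.
Demand: x*(p_x,p_y,M) = 2·M/(2·p_x + 5·p_y), y* = 5·M/(2·p_x + 5·p_y).
Here 2·11 + 5·20.1 = 122.5, giving y* = 7.0204.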